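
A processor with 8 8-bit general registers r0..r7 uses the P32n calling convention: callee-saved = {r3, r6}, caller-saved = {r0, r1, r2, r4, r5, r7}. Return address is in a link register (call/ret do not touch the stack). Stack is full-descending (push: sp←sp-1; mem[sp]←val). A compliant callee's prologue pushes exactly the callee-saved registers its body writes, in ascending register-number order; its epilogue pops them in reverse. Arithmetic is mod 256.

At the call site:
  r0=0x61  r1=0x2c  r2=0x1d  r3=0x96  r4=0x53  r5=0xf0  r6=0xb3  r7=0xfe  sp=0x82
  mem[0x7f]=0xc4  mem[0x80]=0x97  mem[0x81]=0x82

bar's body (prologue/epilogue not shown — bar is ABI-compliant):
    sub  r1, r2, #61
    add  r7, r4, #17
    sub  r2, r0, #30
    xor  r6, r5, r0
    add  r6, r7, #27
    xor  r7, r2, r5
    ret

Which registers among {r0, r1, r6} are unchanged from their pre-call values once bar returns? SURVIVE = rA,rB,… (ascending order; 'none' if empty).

prologue: push r6 -> mem[0x81]=0xb3, sp=0x81
body[0] sub  r1, r2, #61 -> r1=0xe0
body[1] add  r7, r4, #17 -> r7=0x64
body[2] sub  r2, r0, #30 -> r2=0x43
body[3] xor  r6, r5, r0 -> r6=0x91
body[4] add  r6, r7, #27 -> r6=0x7f
body[5] xor  r7, r2, r5 -> r7=0xb3
epilogue: pop r6=0xb3, sp=0x82
r0: caller-saved, written=False
r1: caller-saved, written=True
r6: callee-saved, written=True

SURVIVE = r0,r6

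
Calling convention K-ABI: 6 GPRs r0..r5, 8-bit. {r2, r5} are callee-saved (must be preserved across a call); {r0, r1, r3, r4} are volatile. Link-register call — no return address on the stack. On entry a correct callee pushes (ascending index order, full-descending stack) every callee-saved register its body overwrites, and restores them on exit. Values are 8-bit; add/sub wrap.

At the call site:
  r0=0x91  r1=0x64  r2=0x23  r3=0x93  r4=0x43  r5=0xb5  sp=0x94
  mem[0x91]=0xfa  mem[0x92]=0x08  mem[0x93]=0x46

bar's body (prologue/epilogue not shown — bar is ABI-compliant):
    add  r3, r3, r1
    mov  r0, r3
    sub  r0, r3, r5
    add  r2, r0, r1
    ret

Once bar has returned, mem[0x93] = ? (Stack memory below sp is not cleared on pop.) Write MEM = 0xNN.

MEM = 0x23

prologue: push r2 -> mem[0x93]=0x23, sp=0x93
body[0] add  r3, r3, r1 -> r3=0xf7
body[1] mov  r0, r3 -> r0=0xf7
body[2] sub  r0, r3, r5 -> r0=0x42
body[3] add  r2, r0, r1 -> r2=0xa6
epilogue: pop r2=0x23, sp=0x94
prologue pushed ['r2'] at ['0x93']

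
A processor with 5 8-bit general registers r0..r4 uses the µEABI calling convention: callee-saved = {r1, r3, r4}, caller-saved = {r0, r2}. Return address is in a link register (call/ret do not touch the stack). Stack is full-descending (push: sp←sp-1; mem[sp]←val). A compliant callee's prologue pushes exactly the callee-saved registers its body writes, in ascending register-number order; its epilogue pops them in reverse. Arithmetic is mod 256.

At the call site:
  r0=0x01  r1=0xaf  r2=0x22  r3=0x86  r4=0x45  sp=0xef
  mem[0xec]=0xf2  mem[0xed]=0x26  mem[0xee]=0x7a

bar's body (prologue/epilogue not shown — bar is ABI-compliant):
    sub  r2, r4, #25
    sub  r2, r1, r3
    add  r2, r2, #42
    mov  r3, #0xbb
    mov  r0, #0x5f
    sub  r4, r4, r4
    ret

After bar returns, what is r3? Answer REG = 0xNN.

REG = 0x86

prologue: push r3 → mem[0xee]=0x86, sp=0xee
prologue: push r4 → mem[0xed]=0x45, sp=0xed
body[0] sub  r2, r4, #25 → r2=0x2c
body[1] sub  r2, r1, r3 → r2=0x29
body[2] add  r2, r2, #42 → r2=0x53
body[3] mov  r3, #0xbb → r3=0xbb
body[4] mov  r0, #0x5f → r0=0x5f
body[5] sub  r4, r4, r4 → r4=0x00
epilogue: pop r4=0x45, sp=0xee
epilogue: pop r3=0x86, sp=0xef
r3 is callee-saved → restored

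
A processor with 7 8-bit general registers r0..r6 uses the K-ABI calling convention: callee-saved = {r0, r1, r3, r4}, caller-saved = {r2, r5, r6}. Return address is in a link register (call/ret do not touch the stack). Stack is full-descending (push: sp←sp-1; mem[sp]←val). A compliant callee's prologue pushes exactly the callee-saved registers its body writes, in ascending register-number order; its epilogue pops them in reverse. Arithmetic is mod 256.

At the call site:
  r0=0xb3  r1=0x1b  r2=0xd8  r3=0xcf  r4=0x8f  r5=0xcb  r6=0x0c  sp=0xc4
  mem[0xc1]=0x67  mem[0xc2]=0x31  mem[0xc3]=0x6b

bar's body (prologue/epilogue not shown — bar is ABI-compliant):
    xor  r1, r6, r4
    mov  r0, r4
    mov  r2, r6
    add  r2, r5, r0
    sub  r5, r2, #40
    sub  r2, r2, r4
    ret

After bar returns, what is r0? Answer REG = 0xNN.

prologue: push r0 -> mem[0xc3]=0xb3, sp=0xc3
prologue: push r1 -> mem[0xc2]=0x1b, sp=0xc2
body[0] xor  r1, r6, r4 -> r1=0x83
body[1] mov  r0, r4 -> r0=0x8f
body[2] mov  r2, r6 -> r2=0x0c
body[3] add  r2, r5, r0 -> r2=0x5a
body[4] sub  r5, r2, #40 -> r5=0x32
body[5] sub  r2, r2, r4 -> r2=0xcb
epilogue: pop r1=0x1b, sp=0xc3
epilogue: pop r0=0xb3, sp=0xc4
r0 is callee-saved -> restored

REG = 0xb3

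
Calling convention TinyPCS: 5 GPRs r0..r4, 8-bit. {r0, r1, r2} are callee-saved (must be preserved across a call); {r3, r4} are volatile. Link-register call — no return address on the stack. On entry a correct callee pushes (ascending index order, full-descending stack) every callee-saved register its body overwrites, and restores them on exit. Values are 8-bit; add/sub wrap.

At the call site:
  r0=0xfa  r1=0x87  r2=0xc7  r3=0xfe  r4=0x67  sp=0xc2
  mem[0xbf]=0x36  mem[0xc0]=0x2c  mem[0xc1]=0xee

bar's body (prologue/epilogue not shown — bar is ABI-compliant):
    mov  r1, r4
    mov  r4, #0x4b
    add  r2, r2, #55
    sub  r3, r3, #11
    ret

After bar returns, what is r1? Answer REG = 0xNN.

REG = 0x87

prologue: push r1 → mem[0xc1]=0x87, sp=0xc1
prologue: push r2 → mem[0xc0]=0xc7, sp=0xc0
body[0] mov  r1, r4 → r1=0x67
body[1] mov  r4, #0x4b → r4=0x4b
body[2] add  r2, r2, #55 → r2=0xfe
body[3] sub  r3, r3, #11 → r3=0xf3
epilogue: pop r2=0xc7, sp=0xc1
epilogue: pop r1=0x87, sp=0xc2
r1 is callee-saved → restored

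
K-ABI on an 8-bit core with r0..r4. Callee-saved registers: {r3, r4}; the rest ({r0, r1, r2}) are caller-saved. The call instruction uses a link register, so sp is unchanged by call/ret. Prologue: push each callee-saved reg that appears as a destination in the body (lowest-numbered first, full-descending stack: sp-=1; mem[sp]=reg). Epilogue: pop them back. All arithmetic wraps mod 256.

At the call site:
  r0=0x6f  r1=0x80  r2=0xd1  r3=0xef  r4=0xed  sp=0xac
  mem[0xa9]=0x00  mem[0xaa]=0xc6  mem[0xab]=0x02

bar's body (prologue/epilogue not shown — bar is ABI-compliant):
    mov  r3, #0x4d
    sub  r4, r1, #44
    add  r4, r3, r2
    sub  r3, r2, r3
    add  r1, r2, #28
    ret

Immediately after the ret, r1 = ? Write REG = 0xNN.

prologue: push r3 -> mem[0xab]=0xef, sp=0xab
prologue: push r4 -> mem[0xaa]=0xed, sp=0xaa
body[0] mov  r3, #0x4d -> r3=0x4d
body[1] sub  r4, r1, #44 -> r4=0x54
body[2] add  r4, r3, r2 -> r4=0x1e
body[3] sub  r3, r2, r3 -> r3=0x84
body[4] add  r1, r2, #28 -> r1=0xed
epilogue: pop r4=0xed, sp=0xab
epilogue: pop r3=0xef, sp=0xac
r1 is caller-saved -> body value

REG = 0xed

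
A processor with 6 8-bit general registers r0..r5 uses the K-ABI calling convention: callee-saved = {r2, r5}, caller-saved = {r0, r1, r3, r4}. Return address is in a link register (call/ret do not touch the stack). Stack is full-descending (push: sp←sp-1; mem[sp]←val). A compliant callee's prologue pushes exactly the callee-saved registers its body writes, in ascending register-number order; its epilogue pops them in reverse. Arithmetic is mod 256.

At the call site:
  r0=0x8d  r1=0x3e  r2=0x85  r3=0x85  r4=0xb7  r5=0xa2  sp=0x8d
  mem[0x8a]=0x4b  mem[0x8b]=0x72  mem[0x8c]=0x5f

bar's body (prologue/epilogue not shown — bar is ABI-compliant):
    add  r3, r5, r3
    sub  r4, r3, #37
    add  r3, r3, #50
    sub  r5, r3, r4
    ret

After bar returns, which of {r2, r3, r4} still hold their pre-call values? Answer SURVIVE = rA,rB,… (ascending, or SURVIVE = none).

prologue: push r5 -> mem[0x8c]=0xa2, sp=0x8c
body[0] add  r3, r5, r3 -> r3=0x27
body[1] sub  r4, r3, #37 -> r4=0x02
body[2] add  r3, r3, #50 -> r3=0x59
body[3] sub  r5, r3, r4 -> r5=0x57
epilogue: pop r5=0xa2, sp=0x8d
r2: callee-saved, written=False
r3: caller-saved, written=True
r4: caller-saved, written=True

SURVIVE = r2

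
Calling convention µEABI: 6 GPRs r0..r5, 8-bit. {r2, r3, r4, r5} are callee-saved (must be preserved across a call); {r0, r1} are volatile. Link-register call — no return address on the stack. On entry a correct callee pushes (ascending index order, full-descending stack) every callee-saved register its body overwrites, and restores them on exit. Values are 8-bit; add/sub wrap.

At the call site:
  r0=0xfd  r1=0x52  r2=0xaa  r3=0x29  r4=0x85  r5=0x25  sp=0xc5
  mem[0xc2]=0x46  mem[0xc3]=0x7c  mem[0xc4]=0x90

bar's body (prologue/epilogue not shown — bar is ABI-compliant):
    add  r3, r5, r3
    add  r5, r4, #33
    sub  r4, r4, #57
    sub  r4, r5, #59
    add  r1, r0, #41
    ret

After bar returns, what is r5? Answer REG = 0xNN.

REG = 0x25

prologue: push r3 → mem[0xc4]=0x29, sp=0xc4
prologue: push r4 → mem[0xc3]=0x85, sp=0xc3
prologue: push r5 → mem[0xc2]=0x25, sp=0xc2
body[0] add  r3, r5, r3 → r3=0x4e
body[1] add  r5, r4, #33 → r5=0xa6
body[2] sub  r4, r4, #57 → r4=0x4c
body[3] sub  r4, r5, #59 → r4=0x6b
body[4] add  r1, r0, #41 → r1=0x26
epilogue: pop r5=0x25, sp=0xc3
epilogue: pop r4=0x85, sp=0xc4
epilogue: pop r3=0x29, sp=0xc5
r5 is callee-saved → restored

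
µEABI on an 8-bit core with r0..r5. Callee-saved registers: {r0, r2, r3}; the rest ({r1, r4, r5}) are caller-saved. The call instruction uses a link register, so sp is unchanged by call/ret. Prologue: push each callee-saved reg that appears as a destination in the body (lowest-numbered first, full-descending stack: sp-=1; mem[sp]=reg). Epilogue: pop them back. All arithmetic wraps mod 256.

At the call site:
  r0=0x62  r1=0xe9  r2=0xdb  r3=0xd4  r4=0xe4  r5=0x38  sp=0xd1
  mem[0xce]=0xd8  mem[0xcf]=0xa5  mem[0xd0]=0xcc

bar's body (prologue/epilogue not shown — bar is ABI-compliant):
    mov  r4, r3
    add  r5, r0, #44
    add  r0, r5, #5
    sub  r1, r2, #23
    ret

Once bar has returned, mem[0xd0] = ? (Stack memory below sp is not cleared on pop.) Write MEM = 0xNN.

prologue: push r0 -> mem[0xd0]=0x62, sp=0xd0
body[0] mov  r4, r3 -> r4=0xd4
body[1] add  r5, r0, #44 -> r5=0x8e
body[2] add  r0, r5, #5 -> r0=0x93
body[3] sub  r1, r2, #23 -> r1=0xc4
epilogue: pop r0=0x62, sp=0xd1
prologue pushed ['r0'] at ['0xd0']

MEM = 0x62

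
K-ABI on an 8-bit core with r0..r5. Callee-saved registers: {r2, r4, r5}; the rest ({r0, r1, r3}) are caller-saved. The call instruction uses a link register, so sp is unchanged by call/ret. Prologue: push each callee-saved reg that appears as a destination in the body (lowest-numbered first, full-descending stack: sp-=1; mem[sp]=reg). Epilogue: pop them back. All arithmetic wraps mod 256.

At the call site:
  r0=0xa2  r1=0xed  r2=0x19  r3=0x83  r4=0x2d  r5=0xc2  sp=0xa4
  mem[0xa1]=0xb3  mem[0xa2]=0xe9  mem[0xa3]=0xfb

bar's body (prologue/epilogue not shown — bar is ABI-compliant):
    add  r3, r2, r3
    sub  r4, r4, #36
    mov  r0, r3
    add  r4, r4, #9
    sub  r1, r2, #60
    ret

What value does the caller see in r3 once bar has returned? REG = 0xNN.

prologue: push r4 -> mem[0xa3]=0x2d, sp=0xa3
body[0] add  r3, r2, r3 -> r3=0x9c
body[1] sub  r4, r4, #36 -> r4=0x09
body[2] mov  r0, r3 -> r0=0x9c
body[3] add  r4, r4, #9 -> r4=0x12
body[4] sub  r1, r2, #60 -> r1=0xdd
epilogue: pop r4=0x2d, sp=0xa4
r3 is caller-saved -> body value

REG = 0x9c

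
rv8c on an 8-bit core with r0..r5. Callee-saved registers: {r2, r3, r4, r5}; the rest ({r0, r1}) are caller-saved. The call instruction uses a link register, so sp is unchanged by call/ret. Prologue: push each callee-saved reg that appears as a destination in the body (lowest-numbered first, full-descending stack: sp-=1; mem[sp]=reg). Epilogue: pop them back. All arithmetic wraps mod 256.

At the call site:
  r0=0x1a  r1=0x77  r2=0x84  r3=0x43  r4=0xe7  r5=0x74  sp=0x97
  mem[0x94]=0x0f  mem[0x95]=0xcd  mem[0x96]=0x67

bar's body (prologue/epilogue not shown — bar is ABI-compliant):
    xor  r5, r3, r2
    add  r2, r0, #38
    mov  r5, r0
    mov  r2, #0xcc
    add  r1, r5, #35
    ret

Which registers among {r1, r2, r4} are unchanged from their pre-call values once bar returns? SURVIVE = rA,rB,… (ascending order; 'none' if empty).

prologue: push r2 → mem[0x96]=0x84, sp=0x96
prologue: push r5 → mem[0x95]=0x74, sp=0x95
body[0] xor  r5, r3, r2 → r5=0xc7
body[1] add  r2, r0, #38 → r2=0x40
body[2] mov  r5, r0 → r5=0x1a
body[3] mov  r2, #0xcc → r2=0xcc
body[4] add  r1, r5, #35 → r1=0x3d
epilogue: pop r5=0x74, sp=0x96
epilogue: pop r2=0x84, sp=0x97
r1: caller-saved, written=True
r2: callee-saved, written=True
r4: callee-saved, written=False

SURVIVE = r2,r4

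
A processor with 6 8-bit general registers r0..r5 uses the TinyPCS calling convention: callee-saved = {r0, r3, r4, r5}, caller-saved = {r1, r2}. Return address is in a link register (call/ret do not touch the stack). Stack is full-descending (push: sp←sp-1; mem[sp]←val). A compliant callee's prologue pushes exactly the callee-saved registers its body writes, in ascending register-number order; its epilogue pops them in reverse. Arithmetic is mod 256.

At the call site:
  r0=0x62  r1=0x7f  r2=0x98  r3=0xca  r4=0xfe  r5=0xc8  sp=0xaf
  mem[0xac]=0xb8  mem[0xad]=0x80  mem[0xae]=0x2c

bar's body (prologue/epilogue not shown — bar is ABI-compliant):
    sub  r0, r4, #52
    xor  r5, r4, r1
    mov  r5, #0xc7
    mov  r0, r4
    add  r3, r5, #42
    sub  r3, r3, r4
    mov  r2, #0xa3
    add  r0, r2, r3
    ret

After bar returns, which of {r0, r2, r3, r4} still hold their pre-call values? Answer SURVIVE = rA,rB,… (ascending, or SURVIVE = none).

SURVIVE = r0,r3,r4

prologue: push r0 -> mem[0xae]=0x62, sp=0xae
prologue: push r3 -> mem[0xad]=0xca, sp=0xad
prologue: push r5 -> mem[0xac]=0xc8, sp=0xac
body[0] sub  r0, r4, #52 -> r0=0xca
body[1] xor  r5, r4, r1 -> r5=0x81
body[2] mov  r5, #0xc7 -> r5=0xc7
body[3] mov  r0, r4 -> r0=0xfe
body[4] add  r3, r5, #42 -> r3=0xf1
body[5] sub  r3, r3, r4 -> r3=0xf3
body[6] mov  r2, #0xa3 -> r2=0xa3
body[7] add  r0, r2, r3 -> r0=0x96
epilogue: pop r5=0xc8, sp=0xad
epilogue: pop r3=0xca, sp=0xae
epilogue: pop r0=0x62, sp=0xaf
r0: callee-saved, written=True
r2: caller-saved, written=True
r3: callee-saved, written=True
r4: callee-saved, written=False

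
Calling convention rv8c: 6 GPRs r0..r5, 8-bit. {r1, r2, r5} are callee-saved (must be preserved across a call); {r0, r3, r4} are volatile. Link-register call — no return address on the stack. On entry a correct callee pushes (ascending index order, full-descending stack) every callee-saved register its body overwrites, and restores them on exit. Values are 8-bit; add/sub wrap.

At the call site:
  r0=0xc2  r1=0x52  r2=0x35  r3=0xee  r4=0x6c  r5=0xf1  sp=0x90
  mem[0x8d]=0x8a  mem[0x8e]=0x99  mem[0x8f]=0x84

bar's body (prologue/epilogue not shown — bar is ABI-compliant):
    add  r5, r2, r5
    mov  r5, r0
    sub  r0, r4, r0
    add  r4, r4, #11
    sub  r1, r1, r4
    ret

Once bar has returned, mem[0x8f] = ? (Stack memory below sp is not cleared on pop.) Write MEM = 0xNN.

MEM = 0x52

prologue: push r1 -> mem[0x8f]=0x52, sp=0x8f
prologue: push r5 -> mem[0x8e]=0xf1, sp=0x8e
body[0] add  r5, r2, r5 -> r5=0x26
body[1] mov  r5, r0 -> r5=0xc2
body[2] sub  r0, r4, r0 -> r0=0xaa
body[3] add  r4, r4, #11 -> r4=0x77
body[4] sub  r1, r1, r4 -> r1=0xdb
epilogue: pop r5=0xf1, sp=0x8f
epilogue: pop r1=0x52, sp=0x90
prologue pushed ['r1', 'r5'] at ['0x8f', '0x8e']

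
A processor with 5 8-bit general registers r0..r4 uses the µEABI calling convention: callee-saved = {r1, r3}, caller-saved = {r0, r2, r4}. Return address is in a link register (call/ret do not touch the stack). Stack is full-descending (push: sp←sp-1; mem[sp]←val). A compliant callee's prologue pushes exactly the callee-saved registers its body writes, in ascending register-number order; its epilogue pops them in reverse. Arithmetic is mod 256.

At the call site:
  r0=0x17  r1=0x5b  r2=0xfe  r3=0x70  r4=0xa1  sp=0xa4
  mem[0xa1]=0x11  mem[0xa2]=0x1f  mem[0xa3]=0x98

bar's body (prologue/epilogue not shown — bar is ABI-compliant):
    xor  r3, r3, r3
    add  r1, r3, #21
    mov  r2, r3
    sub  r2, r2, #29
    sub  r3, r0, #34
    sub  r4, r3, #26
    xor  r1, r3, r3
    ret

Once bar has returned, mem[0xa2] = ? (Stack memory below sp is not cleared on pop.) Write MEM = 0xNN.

MEM = 0x70

prologue: push r1 -> mem[0xa3]=0x5b, sp=0xa3
prologue: push r3 -> mem[0xa2]=0x70, sp=0xa2
body[0] xor  r3, r3, r3 -> r3=0x00
body[1] add  r1, r3, #21 -> r1=0x15
body[2] mov  r2, r3 -> r2=0x00
body[3] sub  r2, r2, #29 -> r2=0xe3
body[4] sub  r3, r0, #34 -> r3=0xf5
body[5] sub  r4, r3, #26 -> r4=0xdb
body[6] xor  r1, r3, r3 -> r1=0x00
epilogue: pop r3=0x70, sp=0xa3
epilogue: pop r1=0x5b, sp=0xa4
prologue pushed ['r1', 'r3'] at ['0xa3', '0xa2']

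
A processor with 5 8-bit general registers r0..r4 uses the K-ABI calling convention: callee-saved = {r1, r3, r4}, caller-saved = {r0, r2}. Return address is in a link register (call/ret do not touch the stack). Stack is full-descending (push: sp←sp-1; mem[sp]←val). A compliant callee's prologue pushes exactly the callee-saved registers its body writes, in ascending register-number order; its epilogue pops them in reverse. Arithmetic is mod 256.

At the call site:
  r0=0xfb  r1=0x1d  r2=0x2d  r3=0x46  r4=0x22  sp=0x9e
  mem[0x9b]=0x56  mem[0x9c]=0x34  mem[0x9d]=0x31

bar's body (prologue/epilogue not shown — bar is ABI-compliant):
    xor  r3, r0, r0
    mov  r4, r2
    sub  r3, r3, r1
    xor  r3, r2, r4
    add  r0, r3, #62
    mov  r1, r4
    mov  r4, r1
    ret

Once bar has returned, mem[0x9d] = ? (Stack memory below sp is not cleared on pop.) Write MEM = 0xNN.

MEM = 0x1d

prologue: push r1 → mem[0x9d]=0x1d, sp=0x9d
prologue: push r3 → mem[0x9c]=0x46, sp=0x9c
prologue: push r4 → mem[0x9b]=0x22, sp=0x9b
body[0] xor  r3, r0, r0 → r3=0x00
body[1] mov  r4, r2 → r4=0x2d
body[2] sub  r3, r3, r1 → r3=0xe3
body[3] xor  r3, r2, r4 → r3=0x00
body[4] add  r0, r3, #62 → r0=0x3e
body[5] mov  r1, r4 → r1=0x2d
body[6] mov  r4, r1 → r4=0x2d
epilogue: pop r4=0x22, sp=0x9c
epilogue: pop r3=0x46, sp=0x9d
epilogue: pop r1=0x1d, sp=0x9e
prologue pushed ['r1', 'r3', 'r4'] at ['0x9d', '0x9c', '0x9b']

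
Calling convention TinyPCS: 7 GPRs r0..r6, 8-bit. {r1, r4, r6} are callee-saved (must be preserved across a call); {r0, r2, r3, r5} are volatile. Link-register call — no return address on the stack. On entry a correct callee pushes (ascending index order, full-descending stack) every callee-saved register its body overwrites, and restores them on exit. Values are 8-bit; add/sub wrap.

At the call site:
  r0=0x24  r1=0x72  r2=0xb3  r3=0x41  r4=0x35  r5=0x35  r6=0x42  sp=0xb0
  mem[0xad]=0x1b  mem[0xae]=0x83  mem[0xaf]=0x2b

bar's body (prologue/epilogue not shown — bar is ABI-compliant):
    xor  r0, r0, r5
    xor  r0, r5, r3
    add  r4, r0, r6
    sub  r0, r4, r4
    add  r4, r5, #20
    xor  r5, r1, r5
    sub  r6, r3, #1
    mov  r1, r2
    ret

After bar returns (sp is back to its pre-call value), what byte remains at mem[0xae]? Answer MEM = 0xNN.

prologue: push r1 → mem[0xaf]=0x72, sp=0xaf
prologue: push r4 → mem[0xae]=0x35, sp=0xae
prologue: push r6 → mem[0xad]=0x42, sp=0xad
body[0] xor  r0, r0, r5 → r0=0x11
body[1] xor  r0, r5, r3 → r0=0x74
body[2] add  r4, r0, r6 → r4=0xb6
body[3] sub  r0, r4, r4 → r0=0x00
body[4] add  r4, r5, #20 → r4=0x49
body[5] xor  r5, r1, r5 → r5=0x47
body[6] sub  r6, r3, #1 → r6=0x40
body[7] mov  r1, r2 → r1=0xb3
epilogue: pop r6=0x42, sp=0xae
epilogue: pop r4=0x35, sp=0xaf
epilogue: pop r1=0x72, sp=0xb0
prologue pushed ['r1', 'r4', 'r6'] at ['0xaf', '0xae', '0xad']

MEM = 0x35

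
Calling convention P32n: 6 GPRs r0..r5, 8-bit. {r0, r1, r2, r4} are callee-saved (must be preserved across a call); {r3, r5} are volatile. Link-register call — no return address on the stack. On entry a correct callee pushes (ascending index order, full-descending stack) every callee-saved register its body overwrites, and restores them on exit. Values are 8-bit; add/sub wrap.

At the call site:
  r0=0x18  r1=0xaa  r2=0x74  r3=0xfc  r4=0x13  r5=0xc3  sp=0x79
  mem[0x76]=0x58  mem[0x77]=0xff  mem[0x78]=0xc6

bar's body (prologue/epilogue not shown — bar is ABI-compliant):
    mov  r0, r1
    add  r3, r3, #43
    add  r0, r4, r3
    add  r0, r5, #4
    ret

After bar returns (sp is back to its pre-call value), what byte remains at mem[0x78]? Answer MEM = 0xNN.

prologue: push r0 → mem[0x78]=0x18, sp=0x78
body[0] mov  r0, r1 → r0=0xaa
body[1] add  r3, r3, #43 → r3=0x27
body[2] add  r0, r4, r3 → r0=0x3a
body[3] add  r0, r5, #4 → r0=0xc7
epilogue: pop r0=0x18, sp=0x79
prologue pushed ['r0'] at ['0x78']

MEM = 0x18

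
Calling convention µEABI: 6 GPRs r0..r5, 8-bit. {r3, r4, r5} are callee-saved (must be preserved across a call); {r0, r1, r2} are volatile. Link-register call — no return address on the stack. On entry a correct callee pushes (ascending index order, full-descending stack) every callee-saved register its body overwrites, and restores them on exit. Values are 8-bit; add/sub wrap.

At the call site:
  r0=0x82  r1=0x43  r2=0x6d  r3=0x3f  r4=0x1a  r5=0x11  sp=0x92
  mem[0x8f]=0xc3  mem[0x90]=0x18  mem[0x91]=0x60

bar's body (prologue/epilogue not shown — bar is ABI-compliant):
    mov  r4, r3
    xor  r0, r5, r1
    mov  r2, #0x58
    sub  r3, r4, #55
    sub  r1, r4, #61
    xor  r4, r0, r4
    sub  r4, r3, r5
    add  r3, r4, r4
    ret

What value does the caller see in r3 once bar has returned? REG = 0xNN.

REG = 0x3f

prologue: push r3 → mem[0x91]=0x3f, sp=0x91
prologue: push r4 → mem[0x90]=0x1a, sp=0x90
body[0] mov  r4, r3 → r4=0x3f
body[1] xor  r0, r5, r1 → r0=0x52
body[2] mov  r2, #0x58 → r2=0x58
body[3] sub  r3, r4, #55 → r3=0x08
body[4] sub  r1, r4, #61 → r1=0x02
body[5] xor  r4, r0, r4 → r4=0x6d
body[6] sub  r4, r3, r5 → r4=0xf7
body[7] add  r3, r4, r4 → r3=0xee
epilogue: pop r4=0x1a, sp=0x91
epilogue: pop r3=0x3f, sp=0x92
r3 is callee-saved → restored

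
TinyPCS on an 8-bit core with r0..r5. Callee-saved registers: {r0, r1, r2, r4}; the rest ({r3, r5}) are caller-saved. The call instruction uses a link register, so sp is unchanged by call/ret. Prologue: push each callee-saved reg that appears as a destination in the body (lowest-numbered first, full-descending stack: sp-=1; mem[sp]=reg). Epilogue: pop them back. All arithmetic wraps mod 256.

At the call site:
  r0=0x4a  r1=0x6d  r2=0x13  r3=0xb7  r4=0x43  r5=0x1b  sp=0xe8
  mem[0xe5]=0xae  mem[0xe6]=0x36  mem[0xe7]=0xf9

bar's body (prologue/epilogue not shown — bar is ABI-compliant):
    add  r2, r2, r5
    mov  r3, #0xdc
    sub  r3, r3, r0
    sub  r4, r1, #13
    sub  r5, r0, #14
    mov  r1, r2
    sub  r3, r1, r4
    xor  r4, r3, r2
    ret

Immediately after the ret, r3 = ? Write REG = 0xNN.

prologue: push r1 → mem[0xe7]=0x6d, sp=0xe7
prologue: push r2 → mem[0xe6]=0x13, sp=0xe6
prologue: push r4 → mem[0xe5]=0x43, sp=0xe5
body[0] add  r2, r2, r5 → r2=0x2e
body[1] mov  r3, #0xdc → r3=0xdc
body[2] sub  r3, r3, r0 → r3=0x92
body[3] sub  r4, r1, #13 → r4=0x60
body[4] sub  r5, r0, #14 → r5=0x3c
body[5] mov  r1, r2 → r1=0x2e
body[6] sub  r3, r1, r4 → r3=0xce
body[7] xor  r4, r3, r2 → r4=0xe0
epilogue: pop r4=0x43, sp=0xe6
epilogue: pop r2=0x13, sp=0xe7
epilogue: pop r1=0x6d, sp=0xe8
r3 is caller-saved → body value

REG = 0xce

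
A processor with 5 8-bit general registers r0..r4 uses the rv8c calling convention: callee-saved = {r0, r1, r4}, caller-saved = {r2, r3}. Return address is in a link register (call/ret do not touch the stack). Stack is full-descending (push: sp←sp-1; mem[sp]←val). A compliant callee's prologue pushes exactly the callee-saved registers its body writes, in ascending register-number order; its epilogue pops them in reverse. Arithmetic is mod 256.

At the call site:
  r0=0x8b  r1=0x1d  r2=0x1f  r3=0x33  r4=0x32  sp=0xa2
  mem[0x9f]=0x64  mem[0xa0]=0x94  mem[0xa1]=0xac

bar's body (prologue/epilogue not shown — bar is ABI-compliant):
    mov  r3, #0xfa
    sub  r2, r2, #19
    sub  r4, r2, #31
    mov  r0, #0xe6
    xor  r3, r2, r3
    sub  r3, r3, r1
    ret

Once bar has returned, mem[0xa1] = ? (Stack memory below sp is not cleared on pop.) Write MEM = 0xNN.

prologue: push r0 → mem[0xa1]=0x8b, sp=0xa1
prologue: push r4 → mem[0xa0]=0x32, sp=0xa0
body[0] mov  r3, #0xfa → r3=0xfa
body[1] sub  r2, r2, #19 → r2=0x0c
body[2] sub  r4, r2, #31 → r4=0xed
body[3] mov  r0, #0xe6 → r0=0xe6
body[4] xor  r3, r2, r3 → r3=0xf6
body[5] sub  r3, r3, r1 → r3=0xd9
epilogue: pop r4=0x32, sp=0xa1
epilogue: pop r0=0x8b, sp=0xa2
prologue pushed ['r0', 'r4'] at ['0xa1', '0xa0']

MEM = 0x8b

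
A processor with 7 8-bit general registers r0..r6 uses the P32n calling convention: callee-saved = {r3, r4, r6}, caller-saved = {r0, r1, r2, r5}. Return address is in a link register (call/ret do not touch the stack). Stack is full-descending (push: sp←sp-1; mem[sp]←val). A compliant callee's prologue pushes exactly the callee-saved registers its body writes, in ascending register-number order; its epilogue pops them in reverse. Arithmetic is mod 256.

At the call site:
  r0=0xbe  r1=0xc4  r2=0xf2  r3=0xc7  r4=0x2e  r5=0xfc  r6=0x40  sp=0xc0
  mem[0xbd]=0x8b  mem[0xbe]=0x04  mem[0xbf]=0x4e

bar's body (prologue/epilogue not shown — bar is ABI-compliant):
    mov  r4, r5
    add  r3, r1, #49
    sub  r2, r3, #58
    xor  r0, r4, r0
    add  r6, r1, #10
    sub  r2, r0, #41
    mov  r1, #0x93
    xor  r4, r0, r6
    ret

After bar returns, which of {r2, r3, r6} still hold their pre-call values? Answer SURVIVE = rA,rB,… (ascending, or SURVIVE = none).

prologue: push r3 → mem[0xbf]=0xc7, sp=0xbf
prologue: push r4 → mem[0xbe]=0x2e, sp=0xbe
prologue: push r6 → mem[0xbd]=0x40, sp=0xbd
body[0] mov  r4, r5 → r4=0xfc
body[1] add  r3, r1, #49 → r3=0xf5
body[2] sub  r2, r3, #58 → r2=0xbb
body[3] xor  r0, r4, r0 → r0=0x42
body[4] add  r6, r1, #10 → r6=0xce
body[5] sub  r2, r0, #41 → r2=0x19
body[6] mov  r1, #0x93 → r1=0x93
body[7] xor  r4, r0, r6 → r4=0x8c
epilogue: pop r6=0x40, sp=0xbe
epilogue: pop r4=0x2e, sp=0xbf
epilogue: pop r3=0xc7, sp=0xc0
r2: caller-saved, written=True
r3: callee-saved, written=True
r6: callee-saved, written=True

SURVIVE = r3,r6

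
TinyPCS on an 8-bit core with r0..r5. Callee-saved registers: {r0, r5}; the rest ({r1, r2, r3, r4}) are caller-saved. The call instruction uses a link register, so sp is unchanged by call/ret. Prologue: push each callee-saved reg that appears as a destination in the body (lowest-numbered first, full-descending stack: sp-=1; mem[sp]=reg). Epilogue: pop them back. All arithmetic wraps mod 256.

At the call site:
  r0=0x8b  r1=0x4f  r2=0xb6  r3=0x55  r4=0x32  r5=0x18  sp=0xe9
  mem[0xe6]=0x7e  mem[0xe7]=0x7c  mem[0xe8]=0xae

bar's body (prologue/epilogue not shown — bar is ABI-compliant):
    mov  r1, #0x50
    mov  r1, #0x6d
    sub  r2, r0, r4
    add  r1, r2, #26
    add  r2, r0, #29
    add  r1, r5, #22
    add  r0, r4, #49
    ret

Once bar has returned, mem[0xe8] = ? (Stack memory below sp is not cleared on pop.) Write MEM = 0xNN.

MEM = 0x8b

prologue: push r0 → mem[0xe8]=0x8b, sp=0xe8
body[0] mov  r1, #0x50 → r1=0x50
body[1] mov  r1, #0x6d → r1=0x6d
body[2] sub  r2, r0, r4 → r2=0x59
body[3] add  r1, r2, #26 → r1=0x73
body[4] add  r2, r0, #29 → r2=0xa8
body[5] add  r1, r5, #22 → r1=0x2e
body[6] add  r0, r4, #49 → r0=0x63
epilogue: pop r0=0x8b, sp=0xe9
prologue pushed ['r0'] at ['0xe8']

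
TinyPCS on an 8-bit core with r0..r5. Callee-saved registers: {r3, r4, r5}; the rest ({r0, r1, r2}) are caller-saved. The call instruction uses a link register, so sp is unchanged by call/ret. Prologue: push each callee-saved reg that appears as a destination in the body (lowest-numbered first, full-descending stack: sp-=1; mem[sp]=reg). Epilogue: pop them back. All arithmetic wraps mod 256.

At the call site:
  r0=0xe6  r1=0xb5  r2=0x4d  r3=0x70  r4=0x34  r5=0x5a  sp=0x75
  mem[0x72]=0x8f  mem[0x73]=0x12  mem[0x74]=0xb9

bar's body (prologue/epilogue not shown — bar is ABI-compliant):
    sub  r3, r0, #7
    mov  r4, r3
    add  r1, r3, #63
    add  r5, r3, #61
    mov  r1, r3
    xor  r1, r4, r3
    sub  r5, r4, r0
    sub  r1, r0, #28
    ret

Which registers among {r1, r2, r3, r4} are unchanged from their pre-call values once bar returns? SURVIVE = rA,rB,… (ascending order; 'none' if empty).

SURVIVE = r2,r3,r4

prologue: push r3 → mem[0x74]=0x70, sp=0x74
prologue: push r4 → mem[0x73]=0x34, sp=0x73
prologue: push r5 → mem[0x72]=0x5a, sp=0x72
body[0] sub  r3, r0, #7 → r3=0xdf
body[1] mov  r4, r3 → r4=0xdf
body[2] add  r1, r3, #63 → r1=0x1e
body[3] add  r5, r3, #61 → r5=0x1c
body[4] mov  r1, r3 → r1=0xdf
body[5] xor  r1, r4, r3 → r1=0x00
body[6] sub  r5, r4, r0 → r5=0xf9
body[7] sub  r1, r0, #28 → r1=0xca
epilogue: pop r5=0x5a, sp=0x73
epilogue: pop r4=0x34, sp=0x74
epilogue: pop r3=0x70, sp=0x75
r1: caller-saved, written=True
r2: caller-saved, written=False
r3: callee-saved, written=True
r4: callee-saved, written=True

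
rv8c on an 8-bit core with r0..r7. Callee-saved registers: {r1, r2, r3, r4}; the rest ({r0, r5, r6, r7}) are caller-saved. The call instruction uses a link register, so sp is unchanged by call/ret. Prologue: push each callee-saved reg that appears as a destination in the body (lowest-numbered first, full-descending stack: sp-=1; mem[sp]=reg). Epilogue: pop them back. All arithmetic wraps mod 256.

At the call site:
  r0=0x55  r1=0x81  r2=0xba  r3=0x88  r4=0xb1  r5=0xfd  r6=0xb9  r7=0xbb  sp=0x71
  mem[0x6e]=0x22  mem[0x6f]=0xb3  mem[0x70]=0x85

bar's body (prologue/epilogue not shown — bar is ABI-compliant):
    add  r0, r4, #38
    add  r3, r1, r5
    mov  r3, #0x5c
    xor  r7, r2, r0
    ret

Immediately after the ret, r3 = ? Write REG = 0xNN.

prologue: push r3 → mem[0x70]=0x88, sp=0x70
body[0] add  r0, r4, #38 → r0=0xd7
body[1] add  r3, r1, r5 → r3=0x7e
body[2] mov  r3, #0x5c → r3=0x5c
body[3] xor  r7, r2, r0 → r7=0x6d
epilogue: pop r3=0x88, sp=0x71
r3 is callee-saved → restored

REG = 0x88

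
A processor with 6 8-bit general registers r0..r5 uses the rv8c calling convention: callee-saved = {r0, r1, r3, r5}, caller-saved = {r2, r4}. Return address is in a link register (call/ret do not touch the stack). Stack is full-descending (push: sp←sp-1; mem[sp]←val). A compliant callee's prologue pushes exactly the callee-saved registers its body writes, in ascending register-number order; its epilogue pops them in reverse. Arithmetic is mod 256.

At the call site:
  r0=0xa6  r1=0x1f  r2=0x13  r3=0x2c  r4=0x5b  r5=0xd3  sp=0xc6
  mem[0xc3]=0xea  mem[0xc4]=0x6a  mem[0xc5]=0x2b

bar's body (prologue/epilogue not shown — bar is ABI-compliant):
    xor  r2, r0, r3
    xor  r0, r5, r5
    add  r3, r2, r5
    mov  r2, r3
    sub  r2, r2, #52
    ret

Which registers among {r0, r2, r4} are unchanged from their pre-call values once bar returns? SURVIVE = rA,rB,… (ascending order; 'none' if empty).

SURVIVE = r0,r4

prologue: push r0 → mem[0xc5]=0xa6, sp=0xc5
prologue: push r3 → mem[0xc4]=0x2c, sp=0xc4
body[0] xor  r2, r0, r3 → r2=0x8a
body[1] xor  r0, r5, r5 → r0=0x00
body[2] add  r3, r2, r5 → r3=0x5d
body[3] mov  r2, r3 → r2=0x5d
body[4] sub  r2, r2, #52 → r2=0x29
epilogue: pop r3=0x2c, sp=0xc5
epilogue: pop r0=0xa6, sp=0xc6
r0: callee-saved, written=True
r2: caller-saved, written=True
r4: caller-saved, written=False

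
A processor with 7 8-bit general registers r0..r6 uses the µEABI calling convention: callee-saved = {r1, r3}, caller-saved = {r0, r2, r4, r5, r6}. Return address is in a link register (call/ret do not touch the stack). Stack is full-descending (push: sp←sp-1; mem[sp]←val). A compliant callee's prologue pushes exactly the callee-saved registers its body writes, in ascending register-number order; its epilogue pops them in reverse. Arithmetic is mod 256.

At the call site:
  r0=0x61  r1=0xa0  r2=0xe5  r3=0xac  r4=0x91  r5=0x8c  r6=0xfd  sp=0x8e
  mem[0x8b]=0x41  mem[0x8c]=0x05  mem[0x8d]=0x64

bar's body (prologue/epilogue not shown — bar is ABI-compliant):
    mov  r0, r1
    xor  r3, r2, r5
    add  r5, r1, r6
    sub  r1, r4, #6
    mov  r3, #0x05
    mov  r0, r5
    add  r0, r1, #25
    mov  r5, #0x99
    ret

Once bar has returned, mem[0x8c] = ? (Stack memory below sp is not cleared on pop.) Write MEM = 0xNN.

MEM = 0xac

prologue: push r1 -> mem[0x8d]=0xa0, sp=0x8d
prologue: push r3 -> mem[0x8c]=0xac, sp=0x8c
body[0] mov  r0, r1 -> r0=0xa0
body[1] xor  r3, r2, r5 -> r3=0x69
body[2] add  r5, r1, r6 -> r5=0x9d
body[3] sub  r1, r4, #6 -> r1=0x8b
body[4] mov  r3, #0x05 -> r3=0x05
body[5] mov  r0, r5 -> r0=0x9d
body[6] add  r0, r1, #25 -> r0=0xa4
body[7] mov  r5, #0x99 -> r5=0x99
epilogue: pop r3=0xac, sp=0x8d
epilogue: pop r1=0xa0, sp=0x8e
prologue pushed ['r1', 'r3'] at ['0x8d', '0x8c']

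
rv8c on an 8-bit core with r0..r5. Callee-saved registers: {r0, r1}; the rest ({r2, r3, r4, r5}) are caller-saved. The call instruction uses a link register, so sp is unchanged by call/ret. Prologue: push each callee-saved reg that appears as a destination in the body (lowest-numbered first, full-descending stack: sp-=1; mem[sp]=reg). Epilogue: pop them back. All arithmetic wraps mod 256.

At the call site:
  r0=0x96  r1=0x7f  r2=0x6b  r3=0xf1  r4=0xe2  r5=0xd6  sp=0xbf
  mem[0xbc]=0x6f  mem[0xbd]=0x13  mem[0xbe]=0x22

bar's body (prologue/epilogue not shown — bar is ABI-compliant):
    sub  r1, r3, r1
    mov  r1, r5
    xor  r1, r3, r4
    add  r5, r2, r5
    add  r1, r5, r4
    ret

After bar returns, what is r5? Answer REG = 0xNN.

prologue: push r1 → mem[0xbe]=0x7f, sp=0xbe
body[0] sub  r1, r3, r1 → r1=0x72
body[1] mov  r1, r5 → r1=0xd6
body[2] xor  r1, r3, r4 → r1=0x13
body[3] add  r5, r2, r5 → r5=0x41
body[4] add  r1, r5, r4 → r1=0x23
epilogue: pop r1=0x7f, sp=0xbf
r5 is caller-saved → body value

REG = 0x41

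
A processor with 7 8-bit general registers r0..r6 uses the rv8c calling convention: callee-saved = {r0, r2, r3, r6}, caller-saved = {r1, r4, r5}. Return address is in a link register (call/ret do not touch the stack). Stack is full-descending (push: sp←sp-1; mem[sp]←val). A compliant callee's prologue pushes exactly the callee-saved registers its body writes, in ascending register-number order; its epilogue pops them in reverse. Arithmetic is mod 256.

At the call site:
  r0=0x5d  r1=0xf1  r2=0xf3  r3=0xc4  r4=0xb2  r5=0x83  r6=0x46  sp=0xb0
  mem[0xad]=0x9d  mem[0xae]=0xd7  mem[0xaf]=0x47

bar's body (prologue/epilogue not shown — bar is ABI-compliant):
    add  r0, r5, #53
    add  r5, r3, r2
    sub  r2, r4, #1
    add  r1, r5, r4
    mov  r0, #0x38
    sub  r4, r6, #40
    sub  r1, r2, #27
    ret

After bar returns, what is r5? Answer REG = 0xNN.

prologue: push r0 -> mem[0xaf]=0x5d, sp=0xaf
prologue: push r2 -> mem[0xae]=0xf3, sp=0xae
body[0] add  r0, r5, #53 -> r0=0xb8
body[1] add  r5, r3, r2 -> r5=0xb7
body[2] sub  r2, r4, #1 -> r2=0xb1
body[3] add  r1, r5, r4 -> r1=0x69
body[4] mov  r0, #0x38 -> r0=0x38
body[5] sub  r4, r6, #40 -> r4=0x1e
body[6] sub  r1, r2, #27 -> r1=0x96
epilogue: pop r2=0xf3, sp=0xaf
epilogue: pop r0=0x5d, sp=0xb0
r5 is caller-saved -> body value

REG = 0xb7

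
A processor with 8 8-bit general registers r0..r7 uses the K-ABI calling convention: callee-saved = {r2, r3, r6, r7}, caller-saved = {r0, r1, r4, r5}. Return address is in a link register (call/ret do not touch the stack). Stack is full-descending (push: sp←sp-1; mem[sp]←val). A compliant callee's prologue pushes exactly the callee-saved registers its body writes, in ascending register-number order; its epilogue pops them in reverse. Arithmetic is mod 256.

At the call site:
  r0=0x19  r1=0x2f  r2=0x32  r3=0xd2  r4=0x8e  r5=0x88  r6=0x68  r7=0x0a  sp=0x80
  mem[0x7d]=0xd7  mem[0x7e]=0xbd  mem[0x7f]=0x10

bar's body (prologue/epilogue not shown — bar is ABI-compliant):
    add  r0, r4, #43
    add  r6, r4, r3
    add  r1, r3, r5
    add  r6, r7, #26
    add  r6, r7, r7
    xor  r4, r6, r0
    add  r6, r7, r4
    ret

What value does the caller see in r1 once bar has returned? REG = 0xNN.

prologue: push r6 -> mem[0x7f]=0x68, sp=0x7f
body[0] add  r0, r4, #43 -> r0=0xb9
body[1] add  r6, r4, r3 -> r6=0x60
body[2] add  r1, r3, r5 -> r1=0x5a
body[3] add  r6, r7, #26 -> r6=0x24
body[4] add  r6, r7, r7 -> r6=0x14
body[5] xor  r4, r6, r0 -> r4=0xad
body[6] add  r6, r7, r4 -> r6=0xb7
epilogue: pop r6=0x68, sp=0x80
r1 is caller-saved -> body value

REG = 0x5a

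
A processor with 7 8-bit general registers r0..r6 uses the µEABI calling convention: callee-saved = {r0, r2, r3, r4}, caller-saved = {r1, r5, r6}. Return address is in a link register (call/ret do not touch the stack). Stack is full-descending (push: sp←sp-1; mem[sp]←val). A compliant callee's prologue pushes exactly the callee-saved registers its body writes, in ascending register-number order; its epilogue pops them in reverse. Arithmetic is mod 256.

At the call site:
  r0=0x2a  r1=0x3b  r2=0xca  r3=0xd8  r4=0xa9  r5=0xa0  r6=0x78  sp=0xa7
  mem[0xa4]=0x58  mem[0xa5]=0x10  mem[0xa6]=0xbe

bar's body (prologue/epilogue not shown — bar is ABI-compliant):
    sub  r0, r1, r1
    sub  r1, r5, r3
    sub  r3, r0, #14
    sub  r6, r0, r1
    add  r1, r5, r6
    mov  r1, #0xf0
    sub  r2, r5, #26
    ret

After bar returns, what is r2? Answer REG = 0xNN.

prologue: push r0 -> mem[0xa6]=0x2a, sp=0xa6
prologue: push r2 -> mem[0xa5]=0xca, sp=0xa5
prologue: push r3 -> mem[0xa4]=0xd8, sp=0xa4
body[0] sub  r0, r1, r1 -> r0=0x00
body[1] sub  r1, r5, r3 -> r1=0xc8
body[2] sub  r3, r0, #14 -> r3=0xf2
body[3] sub  r6, r0, r1 -> r6=0x38
body[4] add  r1, r5, r6 -> r1=0xd8
body[5] mov  r1, #0xf0 -> r1=0xf0
body[6] sub  r2, r5, #26 -> r2=0x86
epilogue: pop r3=0xd8, sp=0xa5
epilogue: pop r2=0xca, sp=0xa6
epilogue: pop r0=0x2a, sp=0xa7
r2 is callee-saved -> restored

REG = 0xca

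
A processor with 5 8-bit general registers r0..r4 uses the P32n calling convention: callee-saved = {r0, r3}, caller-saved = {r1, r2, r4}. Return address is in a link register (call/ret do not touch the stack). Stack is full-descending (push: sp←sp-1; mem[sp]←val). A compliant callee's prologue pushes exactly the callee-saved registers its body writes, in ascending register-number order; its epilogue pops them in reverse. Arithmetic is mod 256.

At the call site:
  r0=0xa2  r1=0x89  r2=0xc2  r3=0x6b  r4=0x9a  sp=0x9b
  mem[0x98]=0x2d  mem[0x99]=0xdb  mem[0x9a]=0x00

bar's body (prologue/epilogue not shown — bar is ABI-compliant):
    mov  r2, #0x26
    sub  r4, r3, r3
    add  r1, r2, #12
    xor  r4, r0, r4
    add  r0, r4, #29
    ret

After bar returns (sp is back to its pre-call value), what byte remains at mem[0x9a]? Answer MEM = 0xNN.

prologue: push r0 -> mem[0x9a]=0xa2, sp=0x9a
body[0] mov  r2, #0x26 -> r2=0x26
body[1] sub  r4, r3, r3 -> r4=0x00
body[2] add  r1, r2, #12 -> r1=0x32
body[3] xor  r4, r0, r4 -> r4=0xa2
body[4] add  r0, r4, #29 -> r0=0xbf
epilogue: pop r0=0xa2, sp=0x9b
prologue pushed ['r0'] at ['0x9a']

MEM = 0xa2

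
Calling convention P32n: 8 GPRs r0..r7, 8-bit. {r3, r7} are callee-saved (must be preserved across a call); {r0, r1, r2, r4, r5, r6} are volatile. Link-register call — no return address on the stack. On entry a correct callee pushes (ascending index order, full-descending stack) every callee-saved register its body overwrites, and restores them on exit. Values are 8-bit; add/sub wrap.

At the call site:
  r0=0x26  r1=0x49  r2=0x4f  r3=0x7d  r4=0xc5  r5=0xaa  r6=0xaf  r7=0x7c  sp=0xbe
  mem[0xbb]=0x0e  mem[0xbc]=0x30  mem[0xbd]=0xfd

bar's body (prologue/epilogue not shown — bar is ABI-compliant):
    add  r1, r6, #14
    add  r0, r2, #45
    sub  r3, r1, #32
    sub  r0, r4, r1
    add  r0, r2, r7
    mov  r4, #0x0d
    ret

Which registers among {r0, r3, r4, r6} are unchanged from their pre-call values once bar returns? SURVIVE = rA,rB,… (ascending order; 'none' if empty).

SURVIVE = r3,r6

prologue: push r3 -> mem[0xbd]=0x7d, sp=0xbd
body[0] add  r1, r6, #14 -> r1=0xbd
body[1] add  r0, r2, #45 -> r0=0x7c
body[2] sub  r3, r1, #32 -> r3=0x9d
body[3] sub  r0, r4, r1 -> r0=0x08
body[4] add  r0, r2, r7 -> r0=0xcb
body[5] mov  r4, #0x0d -> r4=0x0d
epilogue: pop r3=0x7d, sp=0xbe
r0: caller-saved, written=True
r3: callee-saved, written=True
r4: caller-saved, written=True
r6: caller-saved, written=False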